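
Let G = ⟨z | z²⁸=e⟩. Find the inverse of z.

The order of z is 28 (smallest k with zᵏ = e), so z⁻¹ = z²⁷ = z²⁷.
Check: z · (z²⁷) → z · z²⁷ = e, giving e as required.

Answer: z²⁷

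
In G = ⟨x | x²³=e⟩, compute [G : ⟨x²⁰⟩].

First find ord(x²⁰) by computing successive powers:
  (x²⁰)¹ = x²⁰, (x²⁰)² = x¹⁷, (x²⁰)³ = x¹⁴, (x²⁰)⁴ = x¹¹, (x²⁰)⁵ = x⁸, (x²⁰)⁶ = x⁵, (x²⁰)⁷ = x², (x²⁰)⁸ = x²², (x²⁰)⁹ = x¹⁹, (x²⁰)¹⁰ = x¹⁶, (x²⁰)¹¹ = x¹³, (x²⁰)¹² = x¹⁰, (x²⁰)¹³ = x⁷, (x²⁰)¹⁴ = x⁴, (x²⁰)¹⁵ = x, (x²⁰)¹⁶ = x²¹, (x²⁰)¹⁷ = x¹⁸, (x²⁰)¹⁸ = x¹⁵, (x²⁰)¹⁹ = x¹², (x²⁰)²⁰ = x⁹, (x²⁰)²¹ = x⁶, (x²⁰)²² = x³, (x²⁰)²³ = e.
So |⟨x²⁰⟩| = ord(x²⁰) = 23. With |G| = 23, by Lagrange [G : ⟨x²⁰⟩] = 23/23 = 1.

Answer: 1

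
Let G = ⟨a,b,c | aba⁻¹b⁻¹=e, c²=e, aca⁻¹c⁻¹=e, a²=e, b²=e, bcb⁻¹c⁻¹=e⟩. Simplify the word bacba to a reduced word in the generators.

Multiply left to right, reducing at each step:
  b · a = ab
  (ab) · c = abc
  (abc) · b = ac
  (ac) · a = c

Answer: c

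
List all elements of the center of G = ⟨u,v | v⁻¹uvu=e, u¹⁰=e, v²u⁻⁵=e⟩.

An element z ∈ Z(G) iff z commutes with every generator.
For example u⁵ is central: (u⁵)·u = u⁶ = u·(u⁵); (u⁵)·v = v⁻¹ = v·(u⁵).
Whereas u ∉ Z(G) since u·v = uv ≠ u⁴v⁻¹ = v·u.
Checking each of the 20 elements this way gives Z(G) = {e, u⁵}, of order 2.

Answer: {e, u⁵}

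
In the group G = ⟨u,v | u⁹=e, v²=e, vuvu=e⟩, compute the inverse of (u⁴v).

The order of (u⁴v) is 2 (smallest k with (u⁴v)ᵏ = e), so (u⁴v)⁻¹ = (u⁴v)¹ = u⁴v.
Check: (u⁴v) · (u⁴v) → (u⁴v) · u⁴ = v;   v · v = e, giving e as required.

Answer: u⁴v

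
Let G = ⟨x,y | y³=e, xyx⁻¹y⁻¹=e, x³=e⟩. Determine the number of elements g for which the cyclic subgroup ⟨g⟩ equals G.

⟨g⟩ = G would require ord(g) = |G| = 9, but the maximum element order in G is 3 < 9. So G is not cyclic and no single element generates it: the count is 0.

Answer: 0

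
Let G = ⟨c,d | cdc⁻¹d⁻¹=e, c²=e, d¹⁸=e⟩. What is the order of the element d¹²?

Compute successive powers until reaching e:
  (d¹²)¹ = d¹², (d¹²)² = d⁶, (d¹²)³ = e.
The smallest positive k with (d¹²)ᵏ = e is 3.

Answer: 3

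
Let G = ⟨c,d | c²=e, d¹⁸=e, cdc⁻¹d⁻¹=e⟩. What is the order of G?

Enumerate words in the generators, reducing via the relations: the distinct elements are
  {c, d, e, cd, d², d³, d⁴, d⁵, d⁶, d⁷, d⁸, d⁹, cd², cd³, cd⁴, cd⁵, cd⁶, cd⁷, cd⁸, cd⁹, d¹², d¹³, d¹¹, d¹⁰, d¹⁴, d¹⁵, d¹⁶, d¹⁷, cd¹², cd¹³, cd¹¹, cd¹⁰, cd¹⁴, cd¹⁵, cd¹⁶, cd¹⁷}.
No further products give new elements, so |G| = 36.

Answer: 36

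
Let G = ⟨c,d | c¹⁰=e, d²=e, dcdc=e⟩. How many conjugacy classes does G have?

The conjugacy classes (representative and size) are:
  [e] (size 1), [c] (size 2), [c²] (size 2), [c³] (size 2), [c⁴] (size 2), [c⁵] (size 1), [c²d] (size 5), [c³d] (size 5).
Class equation: 1 + 2 + 2 + 2 + 2 + 1 + 5 + 5 = 20 = |G|. So G has 8 conjugacy classes.

Answer: 8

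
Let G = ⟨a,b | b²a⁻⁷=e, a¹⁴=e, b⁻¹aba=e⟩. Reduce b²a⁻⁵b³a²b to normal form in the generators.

Multiply left to right, reducing at each step:
  (a⁷) · a⁻⁵ = a²
  (a²) · b³ = a²b⁻¹
  (a²b⁻¹) · a² = b⁻¹
  (b⁻¹) · b = e

Answer: e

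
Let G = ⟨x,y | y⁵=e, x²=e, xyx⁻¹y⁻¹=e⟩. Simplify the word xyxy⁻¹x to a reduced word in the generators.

Multiply left to right, reducing at each step:
  x · y = xy
  (xy) · x = y
  y · y⁻¹ = e
  e · x = x

Answer: x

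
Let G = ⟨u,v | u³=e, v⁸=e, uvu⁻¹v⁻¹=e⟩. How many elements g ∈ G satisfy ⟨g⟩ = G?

G is cyclic of order 24. An element generates G iff its order is 24, and a cyclic group of order 24 has exactly φ(24) = 8 such elements.

Answer: 8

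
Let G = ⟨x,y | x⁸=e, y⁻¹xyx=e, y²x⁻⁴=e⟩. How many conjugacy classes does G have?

The conjugacy classes (representative and size) are:
  [e] (size 1), [x⁷] (size 2), [x⁶] (size 2), [x³] (size 2), [x⁴] (size 1), [x²y⁻¹] (size 4), [x³y⁻¹] (size 4).
Class equation: 1 + 2 + 2 + 2 + 1 + 4 + 4 = 16 = |G|. So G has 7 conjugacy classes.

Answer: 7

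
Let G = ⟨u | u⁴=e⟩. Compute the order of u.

Compute successive powers until reaching e:
  u¹ = u, u² = u², u³ = u³, u⁴ = e.
The smallest positive k with uᵏ = e is 4.

Answer: 4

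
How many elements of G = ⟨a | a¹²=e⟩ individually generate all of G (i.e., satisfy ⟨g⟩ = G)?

G is cyclic of order 12. An element generates G iff its order is 12, and a cyclic group of order 12 has exactly φ(12) = 4 such elements.

Answer: 4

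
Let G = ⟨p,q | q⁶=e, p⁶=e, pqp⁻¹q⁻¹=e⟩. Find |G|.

Enumerate words in the generators, reducing via the relations: the distinct elements are
  {e, p, q, pq, p², p³, p⁴, p⁵, q², q³, q⁴, q⁵, pq², pq³, pq⁴, pq⁵, p²q, p³q, p⁴q, p⁵q, p²q², p²q³, p²q⁴, p²q⁵, p³q², p³q³, p³q⁴, p³q⁵, p⁴q², p⁴q³, p⁴q⁴, p⁴q⁵, p⁵q², p⁵q³, p⁵q⁴, p⁵q⁵}.
No further products give new elements, so |G| = 36.

Answer: 36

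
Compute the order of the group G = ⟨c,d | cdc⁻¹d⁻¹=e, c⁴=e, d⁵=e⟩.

Enumerate words in the generators, reducing via the relations: the distinct elements are
  {c, d, e, cd, c², c³, d², d³, d⁴, cd², cd³, cd⁴, c²d, c³d, c²d², c²d³, c²d⁴, c³d², c³d³, c³d⁴}.
No further products give new elements, so |G| = 20.

Answer: 20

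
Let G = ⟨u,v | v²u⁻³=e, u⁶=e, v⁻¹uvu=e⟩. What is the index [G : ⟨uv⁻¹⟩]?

First find ord(uv⁻¹) by computing successive powers:
  (uv⁻¹)¹ = uv⁻¹, (uv⁻¹)² = u³, (uv⁻¹)³ = uv, (uv⁻¹)⁴ = e.
So |⟨uv⁻¹⟩| = ord(uv⁻¹) = 4. With |G| = 12, by Lagrange [G : ⟨uv⁻¹⟩] = 12/4 = 3.

Answer: 3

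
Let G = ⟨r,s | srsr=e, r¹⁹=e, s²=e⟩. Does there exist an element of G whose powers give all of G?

Every cyclic group is abelian. But r·s = rs while s·r = r¹⁸s, so r·s ≠ s·r and G is not abelian. Hence G is not cyclic.

Answer: No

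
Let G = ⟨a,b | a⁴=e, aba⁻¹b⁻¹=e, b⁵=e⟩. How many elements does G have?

Enumerate words in the generators, reducing via the relations: the distinct elements are
  {a, b, e, ab, a², a³, b², b³, b⁴, ab², ab³, ab⁴, a²b, a³b, a²b², a²b³, a²b⁴, a³b², a³b³, a³b⁴}.
No further products give new elements, so |G| = 20.

Answer: 20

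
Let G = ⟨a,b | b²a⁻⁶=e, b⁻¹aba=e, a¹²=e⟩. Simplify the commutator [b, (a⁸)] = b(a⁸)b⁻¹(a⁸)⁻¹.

[b, (a⁸)] = b·(a⁸)·b⁻¹·(a⁸)⁻¹.
  b · (a⁸) = a⁴b
  (a⁴b) · (b⁻¹) = a⁴
  (a⁴) · (a⁴) = a⁸

Answer: a⁸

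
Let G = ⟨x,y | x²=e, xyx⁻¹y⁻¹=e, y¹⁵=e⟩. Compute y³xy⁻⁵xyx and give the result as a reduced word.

Multiply left to right, reducing at each step:
  (y³) · x = xy³
  (xy³) · y⁻⁵ = xy¹³
  (xy¹³) · x = y¹³
  (y¹³) · y = y¹⁴
  (y¹⁴) · x = xy¹⁴

Answer: xy¹⁴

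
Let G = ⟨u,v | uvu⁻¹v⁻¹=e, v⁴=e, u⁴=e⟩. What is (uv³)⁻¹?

The order of (uv³) is 4 (smallest k with (uv³)ᵏ = e), so (uv³)⁻¹ = (uv³)³ = u³v.
Check: (uv³) · (u³v) → (uv³) · u³ = v³;   (v³) · v = e, giving e as required.

Answer: u³v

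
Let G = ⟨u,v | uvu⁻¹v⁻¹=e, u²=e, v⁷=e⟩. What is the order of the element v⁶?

Compute successive powers until reaching e:
  (v⁶)¹ = v⁶, (v⁶)² = v⁵, (v⁶)³ = v⁴, (v⁶)⁴ = v³, (v⁶)⁵ = v², (v⁶)⁶ = v, (v⁶)⁷ = e.
The smallest positive k with (v⁶)ᵏ = e is 7.

Answer: 7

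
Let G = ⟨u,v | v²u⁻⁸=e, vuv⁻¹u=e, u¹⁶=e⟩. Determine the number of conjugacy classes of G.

The conjugacy classes (representative and size) are:
  [e] (size 1), [u] (size 2), [u¹⁴] (size 2), [u¹³] (size 2), [u¹²] (size 2), [u⁵] (size 2), [u¹⁰] (size 2), [u⁷] (size 2), [u⁸] (size 1), [v⁻¹] (size 8), [u⁷v⁻¹] (size 8).
Class equation: 1 + 2 + 2 + 2 + 2 + 2 + 2 + 2 + 1 + 8 + 8 = 32 = |G|. So G has 11 conjugacy classes.

Answer: 11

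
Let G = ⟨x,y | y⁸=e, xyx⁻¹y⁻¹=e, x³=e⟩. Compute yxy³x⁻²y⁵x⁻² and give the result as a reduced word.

Multiply left to right, reducing at each step:
  y · x = xy
  (xy) · y³ = xy⁴
  (xy⁴) · x⁻² = x²y⁴
  (x²y⁴) · y⁵ = x²y
  (x²y) · x⁻² = y

Answer: y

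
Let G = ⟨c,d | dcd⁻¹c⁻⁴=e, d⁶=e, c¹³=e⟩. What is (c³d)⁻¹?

The order of (c³d) is 6 (smallest k with (c³d)ᵏ = e), so (c³d)⁻¹ = (c³d)⁵ = c⁹d⁵.
Check: (c³d) · (c⁹d⁵) → (c³d) · c⁹ = d;   d · d⁵ = e, giving e as required.

Answer: c⁹d⁵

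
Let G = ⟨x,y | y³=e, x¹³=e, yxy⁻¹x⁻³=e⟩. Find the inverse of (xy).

The order of (xy) is 3 (smallest k with (xy)ᵏ = e), so (xy)⁻¹ = (xy)² = x⁴y².
Check: (xy) · (x⁴y²) → (xy) · x⁴ = y;   y · y² = e, giving e as required.

Answer: x⁴y²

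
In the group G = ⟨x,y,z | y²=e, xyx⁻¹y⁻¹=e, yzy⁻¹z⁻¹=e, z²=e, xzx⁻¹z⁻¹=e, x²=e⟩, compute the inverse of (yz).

The order of (yz) is 2 (smallest k with (yz)ᵏ = e), so (yz)⁻¹ = (yz)¹ = yz.
Check: (yz) · (yz) → (yz) · y = z;   z · z = e, giving e as required.

Answer: yz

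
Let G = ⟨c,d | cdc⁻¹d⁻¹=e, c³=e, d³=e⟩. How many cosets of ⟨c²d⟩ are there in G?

First find ord(c²d) by computing successive powers:
  (c²d)¹ = c²d, (c²d)² = cd², (c²d)³ = e.
So |⟨c²d⟩| = ord(c²d) = 3. With |G| = 9, by Lagrange [G : ⟨c²d⟩] = 9/3 = 3.

Answer: 3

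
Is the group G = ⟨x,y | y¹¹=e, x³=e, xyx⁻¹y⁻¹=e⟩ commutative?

Each pair of generators commutes: x·y = xy = y·x. Since the generators pairwise commute, every element of G commutes with every other, so G is abelian.

Answer: Yes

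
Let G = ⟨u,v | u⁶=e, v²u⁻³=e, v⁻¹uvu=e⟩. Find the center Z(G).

An element z ∈ Z(G) iff z commutes with every generator.
For example u³ is central: (u³)·u = u⁴ = u·(u³); (u³)·v = v⁻¹ = v·(u³).
Whereas u ∉ Z(G) since u·v = uv ≠ u²v⁻¹ = v·u.
Checking each of the 12 elements this way gives Z(G) = {e, u³}, of order 2.

Answer: {e, u³}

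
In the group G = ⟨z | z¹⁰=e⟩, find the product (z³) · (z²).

Compute (z³) · (z²) by multiplying left to right and reducing via the relations at each step:
  (z³) · z² = z⁵

Answer: z⁵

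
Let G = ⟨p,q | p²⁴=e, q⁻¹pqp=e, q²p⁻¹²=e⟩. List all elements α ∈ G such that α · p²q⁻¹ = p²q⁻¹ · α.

⟨p²q⁻¹⟩ ⊆ C_G(p²q⁻¹) since powers of p²q⁻¹ commute with p²q⁻¹; so |C_G(p²q⁻¹)| ≥ |⟨p²q⁻¹⟩| = 4.
By orbit–stabilizer, |C_G(p²q⁻¹)| = |G| / |conj. class of p²q⁻¹| = 48 / 12 = 4.
The 4 elements commuting with p²q⁻¹ are {e, p¹², p²q, p²q⁻¹}.

Answer: {e, p¹², p²q, p²q⁻¹}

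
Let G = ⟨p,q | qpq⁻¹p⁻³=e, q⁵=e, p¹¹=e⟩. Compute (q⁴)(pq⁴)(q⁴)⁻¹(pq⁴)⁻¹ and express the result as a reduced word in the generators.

[(q⁴), (pq⁴)] = (q⁴)·(pq⁴)·(q⁴)⁻¹·(pq⁴)⁻¹.
  (q⁴) · (pq⁴) = p⁴q³
  (p⁴q³) · q = p⁴q⁴
  (p⁴q⁴) · (p⁸q) = p³

Answer: p³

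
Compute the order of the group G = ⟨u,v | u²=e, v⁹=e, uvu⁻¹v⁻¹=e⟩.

Enumerate words in the generators, reducing via the relations: the distinct elements are
  {e, u, v, uv, v², v³, v⁴, v⁵, v⁶, v⁷, v⁸, uv², uv³, uv⁴, uv⁵, uv⁶, uv⁷, uv⁸}.
No further products give new elements, so |G| = 18.

Answer: 18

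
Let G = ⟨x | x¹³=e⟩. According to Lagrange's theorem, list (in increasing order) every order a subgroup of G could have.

|G| = 13 = 13. By Lagrange's theorem the order of any subgroup divides 13; the divisors of 13 are 1, 13.

Answer: 1, 13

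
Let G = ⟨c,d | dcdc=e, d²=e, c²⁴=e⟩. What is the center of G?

An element z ∈ Z(G) iff z commutes with every generator.
For example c¹² is central: (c¹²)·c = c¹³ = c·(c¹²); (c¹²)·d = c¹²d = d·(c¹²).
Whereas c ∉ Z(G) since c·d = cd ≠ c²³d = d·c.
Checking each of the 48 elements this way gives Z(G) = {e, c¹²}, of order 2.

Answer: {e, c¹²}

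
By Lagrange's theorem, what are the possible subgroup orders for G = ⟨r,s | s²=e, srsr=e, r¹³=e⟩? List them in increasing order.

|G| = 26 = 2 · 13. By Lagrange's theorem the order of any subgroup divides 26; the divisors of 26 are 1, 2, 13, 26.

Answer: 1, 2, 13, 26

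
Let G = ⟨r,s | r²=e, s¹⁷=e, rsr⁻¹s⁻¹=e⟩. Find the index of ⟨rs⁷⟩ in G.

First find ord(rs⁷) by computing successive powers:
  (rs⁷)¹ = rs⁷, (rs⁷)² = s¹⁴, (rs⁷)³ = rs⁴, (rs⁷)⁴ = s¹¹, (rs⁷)⁵ = rs, (rs⁷)⁶ = s⁸, (rs⁷)⁷ = rs¹⁵, (rs⁷)⁸ = s⁵, (rs⁷)⁹ = rs¹², (rs⁷)¹⁰ = s², (rs⁷)¹¹ = rs⁹, (rs⁷)¹² = s¹⁶, (rs⁷)¹³ = rs⁶, (rs⁷)¹⁴ = s¹³, (rs⁷)¹⁵ = rs³, (rs⁷)¹⁶ = s¹⁰, (rs⁷)¹⁷ = r, (rs⁷)¹⁸ = s⁷, (rs⁷)¹⁹ = rs¹⁴, (rs⁷)²⁰ = s⁴, (rs⁷)²¹ = rs¹¹, (rs⁷)²² = s, (rs⁷)²³ = rs⁸, (rs⁷)²⁴ = s¹⁵, (rs⁷)²⁵ = rs⁵, (rs⁷)²⁶ = s¹², (rs⁷)²⁷ = rs², (rs⁷)²⁸ = s⁹, (rs⁷)²⁹ = rs¹⁶, (rs⁷)³⁰ = s⁶, (rs⁷)³¹ = rs¹³, (rs⁷)³² = s³, (rs⁷)³³ = rs¹⁰, (rs⁷)³⁴ = e.
So |⟨rs⁷⟩| = ord(rs⁷) = 34. With |G| = 34, by Lagrange [G : ⟨rs⁷⟩] = 34/34 = 1.

Answer: 1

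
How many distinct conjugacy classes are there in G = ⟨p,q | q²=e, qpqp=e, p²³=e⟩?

The conjugacy classes (representative and size) are:
  [e] (size 1), [p] (size 2), [p²¹] (size 2), [p²⁰] (size 2), [p⁴] (size 2), [p¹⁸] (size 2), [p⁶] (size 2), [p¹⁶] (size 2), [p⁸] (size 2), [p⁹] (size 2), [p¹⁰] (size 2), [p¹²] (size 2), [p¹⁸q] (size 23).
Class equation: 1 + 2 + 2 + 2 + 2 + 2 + 2 + 2 + 2 + 2 + 2 + 2 + 23 = 46 = |G|. So G has 13 conjugacy classes.

Answer: 13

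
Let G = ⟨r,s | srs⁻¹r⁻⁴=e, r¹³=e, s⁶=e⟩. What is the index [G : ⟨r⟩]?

First find ord(r) by computing successive powers:
  r¹ = r, r² = r², r³ = r³, r⁴ = r⁴, r⁵ = r⁵, r⁶ = r⁶, r⁷ = r⁷, r⁸ = r⁸, r⁹ = r⁹, r¹⁰ = r¹⁰, r¹¹ = r¹¹, r¹² = r¹², r¹³ = e.
So |⟨r⟩| = ord(r) = 13. With |G| = 78, by Lagrange [G : ⟨r⟩] = 78/13 = 6.

Answer: 6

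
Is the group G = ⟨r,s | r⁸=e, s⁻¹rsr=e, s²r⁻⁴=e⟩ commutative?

r·s = rs but s·r = r³s⁻¹, so r·s ≠ s·r and G is not abelian.

Answer: No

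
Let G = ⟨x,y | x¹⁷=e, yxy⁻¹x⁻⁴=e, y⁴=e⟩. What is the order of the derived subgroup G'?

G' = [G, G] is generated by all commutators. The generator-pair commutators are: [x, y] = x¹⁴.
The subgroup they normally generate is {e, x, x², x³, x⁴, x⁵, x⁶, x⁷, x⁸, x⁹, x¹⁰, x¹¹, x¹², x¹³, x¹⁴, x¹⁵, x¹⁶}, of order 17.
Check: |G/G'| = 68/17 = 4 is the order of the abelianisation.

Answer: 17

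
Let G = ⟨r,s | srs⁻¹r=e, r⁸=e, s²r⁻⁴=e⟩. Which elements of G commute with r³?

⟨r³⟩ ⊆ C_G(r³) since powers of r³ commute with r³; so |C_G(r³)| ≥ |⟨r³⟩| = 8.
By orbit–stabilizer, |C_G(r³)| = |G| / |conj. class of r³| = 16 / 2 = 8.
The 8 elements commuting with r³ are {e, r, r², r³, r⁴, r⁵, r⁶, r⁷}.

Answer: {e, r, r², r³, r⁴, r⁵, r⁶, r⁷}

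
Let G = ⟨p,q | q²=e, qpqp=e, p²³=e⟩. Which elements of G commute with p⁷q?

⟨p⁷q⟩ ⊆ C_G(p⁷q) since powers of p⁷q commute with p⁷q; so |C_G(p⁷q)| ≥ |⟨p⁷q⟩| = 2.
By orbit–stabilizer, |C_G(p⁷q)| = |G| / |conj. class of p⁷q| = 46 / 23 = 2.
The 2 elements commuting with p⁷q are {e, p⁷q}.

Answer: {e, p⁷q}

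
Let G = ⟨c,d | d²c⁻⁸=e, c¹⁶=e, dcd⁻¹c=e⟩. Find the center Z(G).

An element z ∈ Z(G) iff z commutes with every generator.
For example c⁸ is central: (c⁸)·c = c⁹ = c·(c⁸); (c⁸)·d = d⁻¹ = d·(c⁸).
Whereas c ∉ Z(G) since c·d = cd ≠ c⁷d⁻¹ = d·c.
Checking each of the 32 elements this way gives Z(G) = {e, c⁸}, of order 2.

Answer: {e, c⁸}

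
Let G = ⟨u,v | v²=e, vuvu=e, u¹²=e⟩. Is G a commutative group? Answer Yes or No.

u·v = uv but v·u = u¹¹v, so u·v ≠ v·u and G is not abelian.

Answer: No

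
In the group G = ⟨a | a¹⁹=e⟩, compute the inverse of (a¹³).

The order of (a¹³) is 19 (smallest k with (a¹³)ᵏ = e), so (a¹³)⁻¹ = (a¹³)¹⁸ = a⁶.
Check: (a¹³) · (a⁶) → (a¹³) · a⁶ = e, giving e as required.

Answer: a⁶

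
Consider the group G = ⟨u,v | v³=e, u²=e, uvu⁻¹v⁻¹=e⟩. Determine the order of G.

Enumerate words in the generators, reducing via the relations: the distinct elements are
  {e, u, v, uv, v², uv²}.
No further products give new elements, so |G| = 6.

Answer: 6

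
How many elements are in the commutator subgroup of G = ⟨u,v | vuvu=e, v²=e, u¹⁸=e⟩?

G' = [G, G] is generated by all commutators. The generator-pair commutators are: [u, v] = u².
The subgroup they normally generate is {e, u², u⁴, u⁶, u⁸, u¹⁰, u¹², u¹⁴, u¹⁶}, of order 9.
Check: |G/G'| = 36/9 = 4 is the order of the abelianisation.

Answer: 9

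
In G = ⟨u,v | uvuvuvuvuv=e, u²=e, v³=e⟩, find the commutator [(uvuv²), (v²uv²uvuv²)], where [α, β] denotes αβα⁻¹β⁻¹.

[(uvuv²), (v²uv²uvuv²)] = (uvuv²)·(v²uv²uvuv²)·(uvuv²)⁻¹·(v²uv²uvuv²)⁻¹.
  (uvuv²) · (v²uv²uvuv²) = v²uvuv²uv
  (v²uvuv²uv) · (vuv²u) = v²uv²uv
  (v²uv²uv) · (vuv²uvuv) = uv²uv

Answer: uv²uv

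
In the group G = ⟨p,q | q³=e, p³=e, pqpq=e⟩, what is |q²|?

Compute successive powers until reaching e:
  (q²)¹ = q², (q²)² = q, (q²)³ = e.
The smallest positive k with (q²)ᵏ = e is 3.

Answer: 3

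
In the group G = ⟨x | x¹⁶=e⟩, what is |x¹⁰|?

Compute successive powers until reaching e:
  (x¹⁰)¹ = x¹⁰, (x¹⁰)² = x⁴, (x¹⁰)³ = x¹⁴, (x¹⁰)⁴ = x⁸, (x¹⁰)⁵ = x², (x¹⁰)⁶ = x¹², (x¹⁰)⁷ = x⁶, (x¹⁰)⁸ = e.
The smallest positive k with (x¹⁰)ᵏ = e is 8.

Answer: 8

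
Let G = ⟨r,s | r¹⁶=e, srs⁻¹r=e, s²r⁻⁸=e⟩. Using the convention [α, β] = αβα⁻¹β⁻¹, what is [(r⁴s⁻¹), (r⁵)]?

[(r⁴s⁻¹), (r⁵)] = (r⁴s⁻¹)·(r⁵)·(r⁴s⁻¹)⁻¹·(r⁵)⁻¹.
  (r⁴s⁻¹) · (r⁵) = r⁷s
  (r⁷s) · (r⁴s) = r¹¹
  (r¹¹) · (r¹¹) = r⁶

Answer: r⁶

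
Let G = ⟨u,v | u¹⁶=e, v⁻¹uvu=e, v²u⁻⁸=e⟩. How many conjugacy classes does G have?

The conjugacy classes (representative and size) are:
  [e] (size 1), [u] (size 2), [u¹⁴] (size 2), [u³] (size 2), [u¹²] (size 2), [u⁵] (size 2), [u¹⁰] (size 2), [u⁷] (size 2), [u⁸] (size 1), [u⁶v] (size 8), [u³v⁻¹] (size 8).
Class equation: 1 + 2 + 2 + 2 + 2 + 2 + 2 + 2 + 1 + 8 + 8 = 32 = |G|. So G has 11 conjugacy classes.

Answer: 11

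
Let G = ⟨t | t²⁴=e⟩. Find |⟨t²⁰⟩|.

|⟨t²⁰⟩| equals the order of t²⁰. Compute successive powers until reaching e:
  (t²⁰)¹ = t²⁰, (t²⁰)² = t¹⁶, (t²⁰)³ = t¹², (t²⁰)⁴ = t⁸, (t²⁰)⁵ = t⁴, (t²⁰)⁶ = e.
The smallest positive k with (t²⁰)ᵏ = e is 6, so |⟨t²⁰⟩| = 6.

Answer: 6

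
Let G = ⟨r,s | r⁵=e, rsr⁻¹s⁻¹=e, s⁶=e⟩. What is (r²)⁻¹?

The order of (r²) is 5 (smallest k with (r²)ᵏ = e), so (r²)⁻¹ = (r²)⁴ = r³.
Check: (r²) · (r³) → (r²) · r³ = e, giving e as required.

Answer: r³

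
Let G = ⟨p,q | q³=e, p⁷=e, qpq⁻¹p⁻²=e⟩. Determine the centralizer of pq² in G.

⟨pq²⟩ ⊆ C_G(pq²) since powers of pq² commute with pq²; so |C_G(pq²)| ≥ |⟨pq²⟩| = 3.
By orbit–stabilizer, |C_G(pq²)| = |G| / |conj. class of pq²| = 21 / 7 = 3.
The 3 elements commuting with pq² are {e, pq², p⁵q}.

Answer: {e, pq², p⁵q}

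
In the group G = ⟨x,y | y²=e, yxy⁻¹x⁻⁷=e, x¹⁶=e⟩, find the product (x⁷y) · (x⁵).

Compute (x⁷y) · (x⁵) by multiplying left to right and reducing via the relations at each step:
  (x⁷y) · x⁵ = x¹⁰y

Answer: x¹⁰y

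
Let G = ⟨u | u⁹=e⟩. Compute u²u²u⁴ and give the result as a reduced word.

Multiply left to right, reducing at each step:
  (u²) · u² = u⁴
  (u⁴) · u⁴ = u⁸

Answer: u⁸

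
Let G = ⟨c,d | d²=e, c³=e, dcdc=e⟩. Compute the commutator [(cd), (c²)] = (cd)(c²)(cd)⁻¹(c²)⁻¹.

[(cd), (c²)] = (cd)·(c²)·(cd)⁻¹·(c²)⁻¹.
  (cd) · (c²) = c²d
  (c²d) · (cd) = c
  c · c = c²

Answer: c²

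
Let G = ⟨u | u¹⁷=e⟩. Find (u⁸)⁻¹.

The order of (u⁸) is 17 (smallest k with (u⁸)ᵏ = e), so (u⁸)⁻¹ = (u⁸)¹⁶ = u⁹.
Check: (u⁸) · (u⁹) → (u⁸) · u⁹ = e, giving e as required.

Answer: u⁹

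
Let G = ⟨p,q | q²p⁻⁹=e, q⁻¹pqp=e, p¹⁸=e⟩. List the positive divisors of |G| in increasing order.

|G| = 36 = 2² · 3². By Lagrange's theorem the order of any subgroup divides 36; the divisors of 36 are 1, 2, 3, 4, 6, 9, 12, 18, 36.

Answer: 1, 2, 3, 4, 6, 9, 12, 18, 36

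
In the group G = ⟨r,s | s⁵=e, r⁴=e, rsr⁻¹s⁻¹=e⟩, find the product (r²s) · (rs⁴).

Compute (r²s) · (rs⁴) by multiplying left to right and reducing via the relations at each step:
  (r²s) · r = r³s
  (r³s) · s⁴ = r³

Answer: r³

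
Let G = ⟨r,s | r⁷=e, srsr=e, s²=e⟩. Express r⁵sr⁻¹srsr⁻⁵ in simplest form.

Multiply left to right, reducing at each step:
  (r⁵) · s = r⁵s
  (r⁵s) · r⁻¹ = r⁶s
  (r⁶s) · s = r⁶
  (r⁶) · r = e
  e · s = s
  s · r⁻⁵ = r⁵s

Answer: r⁵s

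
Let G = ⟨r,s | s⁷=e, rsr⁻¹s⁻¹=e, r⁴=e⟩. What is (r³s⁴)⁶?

Compute successive powers of (r³s⁴), reducing at each step:
  (r³s⁴)²: (r³s⁴) · r³ = r²s⁴;   (r²s⁴) · s⁴ = r²s
  (r³s⁴)³: (r²s) · r³ = rs;   (rs) · s⁴ = rs⁵
  (r³s⁴)⁴: (rs⁵) · r³ = s⁵;   (s⁵) · s⁴ = s²
  (r³s⁴)⁵: (s²) · r³ = r³s²;   (r³s²) · s⁴ = r³s⁶
  (r³s⁴)⁶: (r³s⁶) · r³ = r²s⁶;   (r²s⁶) · s⁴ = r²s³

Answer: r²s³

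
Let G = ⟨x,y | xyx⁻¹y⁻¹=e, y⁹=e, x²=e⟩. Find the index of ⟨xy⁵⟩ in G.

First find ord(xy⁵) by computing successive powers:
  (xy⁵)¹ = xy⁵, (xy⁵)² = y, (xy⁵)³ = xy⁶, (xy⁵)⁴ = y², (xy⁵)⁵ = xy⁷, (xy⁵)⁶ = y³, (xy⁵)⁷ = xy⁸, (xy⁵)⁸ = y⁴, (xy⁵)⁹ = x, (xy⁵)¹⁰ = y⁵, (xy⁵)¹¹ = xy, (xy⁵)¹² = y⁶, (xy⁵)¹³ = xy², (xy⁵)¹⁴ = y⁷, (xy⁵)¹⁵ = xy³, (xy⁵)¹⁶ = y⁸, (xy⁵)¹⁷ = xy⁴, (xy⁵)¹⁸ = e.
So |⟨xy⁵⟩| = ord(xy⁵) = 18. With |G| = 18, by Lagrange [G : ⟨xy⁵⟩] = 18/18 = 1.

Answer: 1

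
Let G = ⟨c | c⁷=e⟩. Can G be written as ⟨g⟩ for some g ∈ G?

|G| = 7. The element c has order 7 (its powers give 7 distinct elements), so ⟨c⟩ = G and G is cyclic.

Answer: Yes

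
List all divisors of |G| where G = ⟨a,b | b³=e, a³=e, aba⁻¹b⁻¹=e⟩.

|G| = 9 = 3². By Lagrange's theorem the order of any subgroup divides 9; the divisors of 9 are 1, 3, 9.

Answer: 1, 3, 9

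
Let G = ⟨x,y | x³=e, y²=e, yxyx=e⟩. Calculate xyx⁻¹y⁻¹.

[x, y] = x·y·x⁻¹·y⁻¹.
  x · y = xy
  (xy) · (x²) = x²y
  (x²y) · y = x²

Answer: x²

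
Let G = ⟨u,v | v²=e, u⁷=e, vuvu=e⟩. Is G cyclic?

Every cyclic group is abelian. But u·v = uv while v·u = u⁶v, so u·v ≠ v·u and G is not abelian. Hence G is not cyclic.

Answer: No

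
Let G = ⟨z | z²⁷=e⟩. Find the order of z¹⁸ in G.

Compute successive powers until reaching e:
  (z¹⁸)¹ = z¹⁸, (z¹⁸)² = z⁹, (z¹⁸)³ = e.
The smallest positive k with (z¹⁸)ᵏ = e is 3.

Answer: 3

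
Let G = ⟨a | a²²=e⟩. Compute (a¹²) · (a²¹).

Compute (a¹²) · (a²¹) by multiplying left to right and reducing via the relations at each step:
  (a¹²) · a²¹ = a¹¹

Answer: a¹¹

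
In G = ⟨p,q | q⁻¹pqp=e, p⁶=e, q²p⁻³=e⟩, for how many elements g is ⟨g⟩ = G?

⟨g⟩ = G would require ord(g) = |G| = 12, but the maximum element order in G is 6 < 12. So G is not cyclic and no single element generates it: the count is 0.

Answer: 0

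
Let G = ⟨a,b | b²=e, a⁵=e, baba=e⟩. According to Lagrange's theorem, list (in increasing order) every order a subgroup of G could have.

|G| = 10 = 2 · 5. By Lagrange's theorem the order of any subgroup divides 10; the divisors of 10 are 1, 2, 5, 10.

Answer: 1, 2, 5, 10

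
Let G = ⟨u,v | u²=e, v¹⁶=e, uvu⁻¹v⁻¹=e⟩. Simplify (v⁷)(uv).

Compute (v⁷) · (uv) by multiplying left to right and reducing via the relations at each step:
  (v⁷) · u = uv⁷
  (uv⁷) · v = uv⁸

Answer: uv⁸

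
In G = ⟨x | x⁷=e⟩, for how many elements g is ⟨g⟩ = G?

G is cyclic of order 7. An element generates G iff its order is 7, and a cyclic group of order 7 has exactly φ(7) = 6 such elements.

Answer: 6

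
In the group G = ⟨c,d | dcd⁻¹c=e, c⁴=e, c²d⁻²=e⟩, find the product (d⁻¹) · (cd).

Compute (d⁻¹) · (cd) by multiplying left to right and reducing via the relations at each step:
  (d⁻¹) · c = cd
  (cd) · d = c³

Answer: c³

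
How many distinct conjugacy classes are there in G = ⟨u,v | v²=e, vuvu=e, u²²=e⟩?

The conjugacy classes (representative and size) are:
  [e] (size 1), [u] (size 2), [u²] (size 2), [u¹⁹] (size 2), [u⁴] (size 2), [u⁵] (size 2), [u⁶] (size 2), [u⁷] (size 2), [u⁸] (size 2), [u¹³] (size 2), [u¹⁰] (size 2), [u¹¹] (size 1), [u⁶v] (size 11), [uv] (size 11).
Class equation: 1 + 2 + 2 + 2 + 2 + 2 + 2 + 2 + 2 + 2 + 2 + 1 + 11 + 11 = 44 = |G|. So G has 14 conjugacy classes.

Answer: 14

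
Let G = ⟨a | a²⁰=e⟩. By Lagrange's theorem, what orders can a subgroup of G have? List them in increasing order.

|G| = 20 = 2² · 5. By Lagrange's theorem the order of any subgroup divides 20; the divisors of 20 are 1, 2, 4, 5, 10, 20.

Answer: 1, 2, 4, 5, 10, 20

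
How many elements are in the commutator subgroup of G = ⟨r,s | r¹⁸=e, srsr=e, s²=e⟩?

G' = [G, G] is generated by all commutators. The generator-pair commutators are: [r, s] = r².
The subgroup they normally generate is {e, r², r⁴, r⁶, r⁸, r¹⁰, r¹², r¹⁴, r¹⁶}, of order 9.
Check: |G/G'| = 36/9 = 4 is the order of the abelianisation.

Answer: 9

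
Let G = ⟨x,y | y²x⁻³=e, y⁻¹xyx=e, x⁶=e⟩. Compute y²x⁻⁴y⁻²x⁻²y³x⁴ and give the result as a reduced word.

Multiply left to right, reducing at each step:
  (x³) · x⁻⁴ = x⁵
  (x⁵) · y⁻² = x²
  (x²) · x⁻² = e
  e · y³ = y⁻¹
  (y⁻¹) · x⁴ = x²y⁻¹

Answer: x²y⁻¹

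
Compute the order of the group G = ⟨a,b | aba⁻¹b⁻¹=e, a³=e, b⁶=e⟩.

Enumerate words in the generators, reducing via the relations: the distinct elements are
  {a, b, e, ab, a², b², b³, b⁴, b⁵, ab², ab³, ab⁴, ab⁵, a²b, a²b², a²b³, a²b⁴, a²b⁵}.
No further products give new elements, so |G| = 18.

Answer: 18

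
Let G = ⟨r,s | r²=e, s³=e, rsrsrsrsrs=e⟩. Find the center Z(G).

An element z ∈ Z(G) iff z commutes with every generator.
For example e is central: e·r = r = r·e; e·s = s = s·e.
Whereas r ∉ Z(G) since r·s = rs ≠ sr = s·r.
Checking each of the 60 elements this way gives Z(G) = {e}, of order 1.

Answer: {e}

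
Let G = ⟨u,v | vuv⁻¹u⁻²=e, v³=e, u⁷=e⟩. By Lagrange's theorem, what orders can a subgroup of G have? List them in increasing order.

|G| = 21 = 3 · 7. By Lagrange's theorem the order of any subgroup divides 21; the divisors of 21 are 1, 3, 7, 21.

Answer: 1, 3, 7, 21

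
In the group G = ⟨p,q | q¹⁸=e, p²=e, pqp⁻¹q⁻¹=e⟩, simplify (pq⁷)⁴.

Compute successive powers of (pq⁷), reducing at each step:
  (pq⁷)²: (pq⁷) · p = q⁷;   (q⁷) · q⁷ = q¹⁴
  (pq⁷)³: (q¹⁴) · p = pq¹⁴;   (pq¹⁴) · q⁷ = pq³
  (pq⁷)⁴: (pq³) · p = q³;   (q³) · q⁷ = q¹⁰

Answer: q¹⁰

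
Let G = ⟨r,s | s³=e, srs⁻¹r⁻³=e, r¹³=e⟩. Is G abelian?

r·s = rs but s·r = r³s, so r·s ≠ s·r and G is not abelian.

Answer: No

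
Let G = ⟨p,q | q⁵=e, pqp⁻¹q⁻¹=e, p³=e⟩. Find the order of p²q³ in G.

Compute successive powers until reaching e:
  (p²q³)¹ = p²q³, (p²q³)² = pq, (p²q³)³ = q⁴, (p²q³)⁴ = p²q², (p²q³)⁵ = p, (p²q³)⁶ = q³, (p²q³)⁷ = p²q, (p²q³)⁸ = pq⁴, (p²q³)⁹ = q², (p²q³)¹⁰ = p², (p²q³)¹¹ = pq³, (p²q³)¹² = q, (p²q³)¹³ = p²q⁴, (p²q³)¹⁴ = pq², (p²q³)¹⁵ = e.
The smallest positive k with (p²q³)ᵏ = e is 15.

Answer: 15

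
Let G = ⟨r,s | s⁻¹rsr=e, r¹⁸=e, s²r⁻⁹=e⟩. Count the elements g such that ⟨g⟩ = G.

⟨g⟩ = G would require ord(g) = |G| = 36, but the maximum element order in G is 18 < 36. So G is not cyclic and no single element generates it: the count is 0.

Answer: 0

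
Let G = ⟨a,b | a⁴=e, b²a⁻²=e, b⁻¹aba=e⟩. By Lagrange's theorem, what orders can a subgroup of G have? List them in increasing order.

|G| = 8 = 2³. By Lagrange's theorem the order of any subgroup divides 8; the divisors of 8 are 1, 2, 4, 8.

Answer: 1, 2, 4, 8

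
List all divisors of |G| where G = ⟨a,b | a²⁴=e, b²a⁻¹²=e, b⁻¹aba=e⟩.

|G| = 48 = 2⁴ · 3. By Lagrange's theorem the order of any subgroup divides 48; the divisors of 48 are 1, 2, 3, 4, 6, 8, 12, 16, 24, 48.

Answer: 1, 2, 3, 4, 6, 8, 12, 16, 24, 48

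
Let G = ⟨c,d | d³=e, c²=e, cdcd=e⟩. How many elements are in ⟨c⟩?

|⟨c⟩| equals the order of c. Compute successive powers until reaching e:
  c¹ = c, c² = e.
The smallest positive k with cᵏ = e is 2, so |⟨c⟩| = 2.

Answer: 2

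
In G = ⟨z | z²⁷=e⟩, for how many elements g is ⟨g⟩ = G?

G is cyclic of order 27. An element generates G iff its order is 27, and a cyclic group of order 27 has exactly φ(27) = 18 such elements.

Answer: 18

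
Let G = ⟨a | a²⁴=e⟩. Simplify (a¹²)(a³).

Compute (a¹²) · (a³) by multiplying left to right and reducing via the relations at each step:
  (a¹²) · a³ = a¹⁵

Answer: a¹⁵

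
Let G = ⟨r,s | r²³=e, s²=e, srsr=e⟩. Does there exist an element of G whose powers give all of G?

Every cyclic group is abelian. But r·s = rs while s·r = r²²s, so r·s ≠ s·r and G is not abelian. Hence G is not cyclic.

Answer: No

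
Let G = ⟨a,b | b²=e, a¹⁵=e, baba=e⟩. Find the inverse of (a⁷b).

The order of (a⁷b) is 2 (smallest k with (a⁷b)ᵏ = e), so (a⁷b)⁻¹ = (a⁷b)¹ = a⁷b.
Check: (a⁷b) · (a⁷b) → (a⁷b) · a⁷ = b;   b · b = e, giving e as required.

Answer: a⁷b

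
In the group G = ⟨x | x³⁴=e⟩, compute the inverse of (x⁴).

The order of (x⁴) is 17 (smallest k with (x⁴)ᵏ = e), so (x⁴)⁻¹ = (x⁴)¹⁶ = x³⁰.
Check: (x⁴) · (x³⁰) → (x⁴) · x³⁰ = e, giving e as required.

Answer: x³⁰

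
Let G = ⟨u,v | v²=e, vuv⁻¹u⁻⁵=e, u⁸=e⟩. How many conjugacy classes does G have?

The conjugacy classes (representative and size) are:
  [e] (size 1), [u⁵] (size 2), [u²] (size 1), [u⁷] (size 2), [u⁴] (size 1), [u⁶] (size 1), [v] (size 2), [u⁵v] (size 2), [u²v] (size 2), [u³v] (size 2).
Class equation: 1 + 2 + 1 + 2 + 1 + 1 + 2 + 2 + 2 + 2 = 16 = |G|. So G has 10 conjugacy classes.

Answer: 10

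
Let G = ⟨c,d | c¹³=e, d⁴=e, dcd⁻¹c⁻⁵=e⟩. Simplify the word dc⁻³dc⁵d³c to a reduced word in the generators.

Multiply left to right, reducing at each step:
  d · c⁻³ = c¹¹d
  (c¹¹d) · d = c¹¹d²
  (c¹¹d²) · c⁵ = c⁶d²
  (c⁶d²) · d³ = c⁶d
  (c⁶d) · c = c¹¹d

Answer: c¹¹d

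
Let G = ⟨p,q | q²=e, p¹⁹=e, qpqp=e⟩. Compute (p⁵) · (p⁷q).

Compute (p⁵) · (p⁷q) by multiplying left to right and reducing via the relations at each step:
  (p⁵) · p⁷ = p¹²
  (p¹²) · q = p¹²q

Answer: p¹²q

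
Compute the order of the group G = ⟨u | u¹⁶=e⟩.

G is generated by a single element, so G is cyclic. The relator gives u¹⁶ = e and no smaller power is forced to be e, so the 16 powers {e, u, u², u³, u⁴, u⁵, u⁶, u⁷, u⁸, u⁹, u¹², u¹³, u¹¹, u¹⁰, u¹⁴, u¹⁵} are distinct. Hence |G| = 16.

Answer: 16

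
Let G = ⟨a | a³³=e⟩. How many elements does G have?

G is generated by a single element, so G is cyclic. The relator gives a³³ = e and no smaller power is forced to be e, so the 33 powers {a, e, a², a³, a⁴, a⁵, a⁶, a⁷, a⁸, a⁹, a²², a²³, a²¹, a²⁰, a²⁴, a²⁵, a²⁶, a²⁷, a²⁸, a²⁹, a³², a³¹, a³⁰, a¹², a¹³, a¹¹, a¹⁰, a¹⁴, a¹⁵, a¹⁶, a¹⁷, a¹⁸, a¹⁹} are distinct. Hence |G| = 33.

Answer: 33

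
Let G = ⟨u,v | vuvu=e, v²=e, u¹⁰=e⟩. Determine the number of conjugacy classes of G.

The conjugacy classes (representative and size) are:
  [e] (size 1), [u] (size 2), [u²] (size 2), [u³] (size 2), [u⁴] (size 2), [u⁵] (size 1), [u²v] (size 5), [u³v] (size 5).
Class equation: 1 + 2 + 2 + 2 + 2 + 1 + 5 + 5 = 20 = |G|. So G has 8 conjugacy classes.

Answer: 8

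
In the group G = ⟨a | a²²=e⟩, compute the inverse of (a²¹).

The order of (a²¹) is 22 (smallest k with (a²¹)ᵏ = e), so (a²¹)⁻¹ = (a²¹)²¹ = a.
Check: (a²¹) · a → (a²¹) · a = e, giving e as required.

Answer: a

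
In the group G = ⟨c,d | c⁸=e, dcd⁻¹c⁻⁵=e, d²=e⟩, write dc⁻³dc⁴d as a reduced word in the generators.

Multiply left to right, reducing at each step:
  d · c⁻³ = cd
  (cd) · d = c
  c · c⁴ = c⁵
  (c⁵) · d = c⁵d

Answer: c⁵d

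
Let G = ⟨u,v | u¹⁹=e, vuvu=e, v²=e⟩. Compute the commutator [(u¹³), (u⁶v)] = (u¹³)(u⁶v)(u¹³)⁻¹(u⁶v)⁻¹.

[(u¹³), (u⁶v)] = (u¹³)·(u⁶v)·(u¹³)⁻¹·(u⁶v)⁻¹.
  (u¹³) · (u⁶v) = v
  v · (u⁶) = u¹³v
  (u¹³v) · (u⁶v) = u⁷

Answer: u⁷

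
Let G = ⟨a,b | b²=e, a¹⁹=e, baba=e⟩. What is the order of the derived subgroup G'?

G' = [G, G] is generated by all commutators. The generator-pair commutators are: [a, b] = a².
The subgroup they normally generate is {e, a, a², a³, a⁴, a⁵, a⁶, a⁷, a⁸, a⁹, a¹⁰, a¹¹, a¹², a¹³, a¹⁴, a¹⁵, a¹⁶, a¹⁷, a¹⁸}, of order 19.
Check: |G/G'| = 38/19 = 2 is the order of the abelianisation.

Answer: 19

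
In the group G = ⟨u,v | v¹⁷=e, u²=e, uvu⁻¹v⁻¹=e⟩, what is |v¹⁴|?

Compute successive powers until reaching e:
  (v¹⁴)¹ = v¹⁴, (v¹⁴)² = v¹¹, (v¹⁴)³ = v⁸, (v¹⁴)⁴ = v⁵, (v¹⁴)⁵ = v², (v¹⁴)⁶ = v¹⁶, (v¹⁴)⁷ = v¹³, (v¹⁴)⁸ = v¹⁰, (v¹⁴)⁹ = v⁷, (v¹⁴)¹⁰ = v⁴, (v¹⁴)¹¹ = v, (v¹⁴)¹² = v¹⁵, (v¹⁴)¹³ = v¹², (v¹⁴)¹⁴ = v⁹, (v¹⁴)¹⁵ = v⁶, (v¹⁴)¹⁶ = v³, (v¹⁴)¹⁷ = e.
The smallest positive k with (v¹⁴)ᵏ = e is 17.

Answer: 17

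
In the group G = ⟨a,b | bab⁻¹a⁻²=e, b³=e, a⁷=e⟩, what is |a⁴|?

Compute successive powers until reaching e:
  (a⁴)¹ = a⁴, (a⁴)² = a, (a⁴)³ = a⁵, (a⁴)⁴ = a², (a⁴)⁵ = a⁶, (a⁴)⁶ = a³, (a⁴)⁷ = e.
The smallest positive k with (a⁴)ᵏ = e is 7.

Answer: 7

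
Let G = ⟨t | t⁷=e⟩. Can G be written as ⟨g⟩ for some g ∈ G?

|G| = 7. The element t has order 7 (its powers give 7 distinct elements), so ⟨t⟩ = G and G is cyclic.

Answer: Yes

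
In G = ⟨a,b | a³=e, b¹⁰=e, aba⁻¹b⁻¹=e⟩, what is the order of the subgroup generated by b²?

|⟨b²⟩| equals the order of b². Compute successive powers until reaching e:
  (b²)¹ = b², (b²)² = b⁴, (b²)³ = b⁶, (b²)⁴ = b⁸, (b²)⁵ = e.
The smallest positive k with (b²)ᵏ = e is 5, so |⟨b²⟩| = 5.

Answer: 5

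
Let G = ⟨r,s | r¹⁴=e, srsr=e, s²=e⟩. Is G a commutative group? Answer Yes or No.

r·s = rs but s·r = r¹³s, so r·s ≠ s·r and G is not abelian.

Answer: No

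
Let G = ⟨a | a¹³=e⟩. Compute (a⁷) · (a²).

Compute (a⁷) · (a²) by multiplying left to right and reducing via the relations at each step:
  (a⁷) · a² = a⁹

Answer: a⁹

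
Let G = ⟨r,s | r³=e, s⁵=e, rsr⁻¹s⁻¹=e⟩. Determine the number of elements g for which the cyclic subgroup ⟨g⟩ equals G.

G is cyclic of order 15. An element generates G iff its order is 15, and a cyclic group of order 15 has exactly φ(15) = 8 such elements.

Answer: 8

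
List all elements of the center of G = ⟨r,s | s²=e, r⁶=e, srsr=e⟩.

An element z ∈ Z(G) iff z commutes with every generator.
For example r³ is central: (r³)·r = r⁴ = r·(r³); (r³)·s = r³s = s·(r³).
Whereas r ∉ Z(G) since r·s = rs ≠ r⁵s = s·r.
Checking each of the 12 elements this way gives Z(G) = {e, r³}, of order 2.

Answer: {e, r³}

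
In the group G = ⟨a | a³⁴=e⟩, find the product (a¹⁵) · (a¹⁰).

Compute (a¹⁵) · (a¹⁰) by multiplying left to right and reducing via the relations at each step:
  (a¹⁵) · a¹⁰ = a²⁵

Answer: a²⁵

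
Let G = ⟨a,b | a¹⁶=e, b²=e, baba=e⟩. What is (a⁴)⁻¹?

The order of (a⁴) is 4 (smallest k with (a⁴)ᵏ = e), so (a⁴)⁻¹ = (a⁴)³ = a¹².
Check: (a⁴) · (a¹²) → (a⁴) · a¹² = e, giving e as required.

Answer: a¹²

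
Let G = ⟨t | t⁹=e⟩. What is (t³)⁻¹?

The order of (t³) is 3 (smallest k with (t³)ᵏ = e), so (t³)⁻¹ = (t³)² = t⁶.
Check: (t³) · (t⁶) → (t³) · t⁶ = e, giving e as required.

Answer: t⁶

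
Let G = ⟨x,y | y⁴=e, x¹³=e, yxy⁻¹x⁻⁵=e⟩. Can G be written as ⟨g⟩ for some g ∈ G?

Every cyclic group is abelian. But x·y = xy while y·x = x⁵y, so x·y ≠ y·x and G is not abelian. Hence G is not cyclic.

Answer: No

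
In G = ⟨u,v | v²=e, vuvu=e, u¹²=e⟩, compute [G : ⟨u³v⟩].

First find ord(u³v) by computing successive powers:
  (u³v)¹ = u³v, (u³v)² = e.
So |⟨u³v⟩| = ord(u³v) = 2. With |G| = 24, by Lagrange [G : ⟨u³v⟩] = 24/2 = 12.

Answer: 12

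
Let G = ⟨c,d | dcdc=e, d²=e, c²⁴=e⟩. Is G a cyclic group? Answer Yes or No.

Every cyclic group is abelian. But c·d = cd while d·c = c²³d, so c·d ≠ d·c and G is not abelian. Hence G is not cyclic.

Answer: No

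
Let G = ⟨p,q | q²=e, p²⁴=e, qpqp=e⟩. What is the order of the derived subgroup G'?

G' = [G, G] is generated by all commutators. The generator-pair commutators are: [p, q] = p².
The subgroup they normally generate is {e, p², p⁴, p⁶, p⁸, p¹⁰, p¹², p¹⁴, p¹⁶, p¹⁸, p²⁰, p²²}, of order 12.
Check: |G/G'| = 48/12 = 4 is the order of the abelianisation.

Answer: 12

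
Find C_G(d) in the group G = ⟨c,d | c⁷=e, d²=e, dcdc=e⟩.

⟨d⟩ ⊆ C_G(d) since powers of d commute with d; so |C_G(d)| ≥ |⟨d⟩| = 2.
By orbit–stabilizer, |C_G(d)| = |G| / |conj. class of d| = 14 / 7 = 2.
The 2 elements commuting with d are {e, d}.

Answer: {e, d}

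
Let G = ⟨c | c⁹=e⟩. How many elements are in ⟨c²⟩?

|⟨c²⟩| equals the order of c². Compute successive powers until reaching e:
  (c²)¹ = c², (c²)² = c⁴, (c²)³ = c⁶, (c²)⁴ = c⁸, (c²)⁵ = c, (c²)⁶ = c³, (c²)⁷ = c⁵, (c²)⁸ = c⁷, (c²)⁹ = e.
The smallest positive k with (c²)ᵏ = e is 9, so |⟨c²⟩| = 9.

Answer: 9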